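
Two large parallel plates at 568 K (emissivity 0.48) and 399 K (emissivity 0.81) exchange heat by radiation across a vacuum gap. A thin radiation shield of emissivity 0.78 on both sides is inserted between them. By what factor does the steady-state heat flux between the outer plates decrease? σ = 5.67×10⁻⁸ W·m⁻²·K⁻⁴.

Without shield: q₀ = σΔ(T⁴)/(1/ε₁+1/ε₂−1) with denominator 2.318.
With shield the two gaps are in series; the resistances add: (1/ε₁+1/ε_s−1)+(1/ε_s+1/ε₂−1) = 2.365+1.517 = 3.882.
Heat-flux ratio q₀/q = 3.882/2.318.

factor ≈ 1.67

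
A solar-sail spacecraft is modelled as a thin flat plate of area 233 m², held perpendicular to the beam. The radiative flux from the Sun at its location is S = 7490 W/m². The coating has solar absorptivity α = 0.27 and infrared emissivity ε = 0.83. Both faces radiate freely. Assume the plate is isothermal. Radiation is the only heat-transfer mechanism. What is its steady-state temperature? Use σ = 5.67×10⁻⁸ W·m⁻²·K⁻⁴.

At equilibrium, absorbed power = emitted power.
Absorbing cross-section = A = 233.0 m²; emitting surface = 2A = 466.0 m² (ratio 2).
αS·A_cross = εσ·A_surf·T⁴  ⇒  T⁴ = αS/(ε·2σ).
T⁴ = 0.270·7490/(0.83·2·5.67×10⁻⁸) = 2.149×10¹⁰ K⁴.
T = (2.149×10¹⁰)^(1/4).

T ≈ 383 K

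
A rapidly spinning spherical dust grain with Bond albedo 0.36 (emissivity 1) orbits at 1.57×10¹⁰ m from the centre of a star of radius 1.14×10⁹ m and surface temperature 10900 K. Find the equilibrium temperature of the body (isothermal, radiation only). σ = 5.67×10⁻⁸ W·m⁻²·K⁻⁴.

T ≈ 1860 K

The star's surface emits σT_*⁴; at distance d the flux is S = σT_*⁴(R_*/d)².
S = 5.67×10⁻⁸·(10900)⁴·(1.14×10⁹/1.57×10¹⁰)² = 4.220×10⁶ W/m².
For an isothermal sphere T⁴ = (1−a)S/(4σ) = 1.191×10¹³ K⁴.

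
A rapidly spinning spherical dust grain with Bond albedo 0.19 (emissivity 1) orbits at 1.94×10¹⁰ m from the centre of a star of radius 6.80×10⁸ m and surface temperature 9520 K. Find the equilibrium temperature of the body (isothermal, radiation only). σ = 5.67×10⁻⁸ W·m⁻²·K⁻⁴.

T ≈ 1200 K

The star's surface emits σT_*⁴; at distance d the flux is S = σT_*⁴(R_*/d)².
S = 5.67×10⁻⁸·(9520)⁴·(6.80×10⁸/1.94×10¹⁰)² = 5.722×10⁵ W/m².
For an isothermal sphere T⁴ = (1−a)S/(4σ) = 2.044×10¹² K⁴.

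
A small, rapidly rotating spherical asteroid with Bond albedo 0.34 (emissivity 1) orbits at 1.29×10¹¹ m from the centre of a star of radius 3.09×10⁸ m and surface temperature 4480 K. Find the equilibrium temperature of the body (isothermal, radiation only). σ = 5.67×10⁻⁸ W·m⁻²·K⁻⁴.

T ≈ 140 K

The star's surface emits σT_*⁴; at distance d the flux is S = σT_*⁴(R_*/d)².
S = 5.67×10⁻⁸·(4480)⁴·(3.09×10⁸/1.29×10¹¹)² = 131.0 W/m².
For an isothermal sphere T⁴ = (1−a)S/(4σ) = 3.814×10⁸ K⁴.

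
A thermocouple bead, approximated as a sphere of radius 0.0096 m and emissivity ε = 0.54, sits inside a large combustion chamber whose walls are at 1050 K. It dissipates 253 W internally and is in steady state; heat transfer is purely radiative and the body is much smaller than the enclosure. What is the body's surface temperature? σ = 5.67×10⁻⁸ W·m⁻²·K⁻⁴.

For a small grey body in a large enclosure, net radiated power = εσA(T⁴ − T_w⁴).
Steady state: P = εσA(T⁴ − T_w⁴) with A = 4πr² = 0.001158 m².
T⁴ = P/(εσA) + T_w⁴ = 253/(0.54·5.67×10⁻⁸·0.001158) + (1050)⁴
    = 7.135×10¹² + 1.216×10¹² = 8.350×10¹² K⁴.

T ≈ 1700 K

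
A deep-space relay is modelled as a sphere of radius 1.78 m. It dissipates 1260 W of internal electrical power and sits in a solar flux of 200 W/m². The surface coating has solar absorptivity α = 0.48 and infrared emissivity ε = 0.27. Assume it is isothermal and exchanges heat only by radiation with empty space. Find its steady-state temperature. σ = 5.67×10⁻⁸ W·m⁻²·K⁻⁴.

At steady state, absorbed solar power + internal power = radiated power.
Absorbed: α·S·A_cross = 0.48·200·9.954 = 955.6 W (cross-section πr²).
Total input = 955.6 + 1260 = 2216 W.
Radiated: εσ·A_surf·T⁴ with A_surf = 4πr² = 39.82 m².
T⁴ = 2216/(0.27·5.67×10⁻⁸·39.82) = 3.635×10⁹ K⁴.

T ≈ 246 K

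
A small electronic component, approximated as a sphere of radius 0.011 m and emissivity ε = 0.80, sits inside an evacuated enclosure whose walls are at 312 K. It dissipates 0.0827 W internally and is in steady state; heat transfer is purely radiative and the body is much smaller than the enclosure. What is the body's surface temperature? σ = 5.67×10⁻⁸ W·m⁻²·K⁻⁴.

For a small grey body in a large enclosure, net radiated power = εσA(T⁴ − T_w⁴).
Steady state: P = εσA(T⁴ − T_w⁴) with A = 4πr² = 0.001521 m².
T⁴ = P/(εσA) + T_w⁴ = 0.0827/(0.80·5.67×10⁻⁸·0.001521) + (312)⁴
    = 1.199×10⁹ + 9.476×10⁹ = 1.067×10¹⁰ K⁴.

T ≈ 321 K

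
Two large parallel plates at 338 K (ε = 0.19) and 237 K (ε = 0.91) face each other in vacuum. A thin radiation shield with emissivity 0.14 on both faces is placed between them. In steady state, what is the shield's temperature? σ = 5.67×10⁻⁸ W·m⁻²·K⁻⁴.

T_s ≈ 289 K

In steady state the net flux on the hot side equals that on the cold side.
σ(T₁⁴−T_s⁴)/D₁ = σ(T_s⁴−T₂⁴)/D₂, with D₁ = 1/ε₁+1/ε_s−1 = 11.41, D₂ = 1/ε_s+1/ε₂−1 = 7.242.
Solve for T_s⁴: T_s⁴ = (D₂·T₁⁴ + D₁·T₂⁴)/(D₁+D₂) = 6.998×10⁹ K⁴.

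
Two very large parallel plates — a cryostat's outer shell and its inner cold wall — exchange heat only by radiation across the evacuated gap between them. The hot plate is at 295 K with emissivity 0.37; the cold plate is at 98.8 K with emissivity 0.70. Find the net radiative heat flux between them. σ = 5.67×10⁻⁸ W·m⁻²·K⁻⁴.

q ≈ 135 W/m²

For two infinite grey parallel plates, q = σ(T₁⁴ − T₂⁴)/(1/ε₁ + 1/ε₂ − 1).
T₁⁴ − T₂⁴ = 7.573×10⁹ − 9.529×10⁷ = 7.478×10⁹ K⁴.
1/ε₁ + 1/ε₂ − 1 = 2.703 + 1.429 − 1 = 3.131.
q = 5.67×10⁻⁸ × 7.478×10⁹ / 3.131.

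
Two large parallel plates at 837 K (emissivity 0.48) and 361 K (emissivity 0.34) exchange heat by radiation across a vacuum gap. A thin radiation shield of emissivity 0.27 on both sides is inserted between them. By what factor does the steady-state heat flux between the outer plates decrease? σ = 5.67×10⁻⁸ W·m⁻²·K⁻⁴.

factor ≈ 2.59

Without shield: q₀ = σΔ(T⁴)/(1/ε₁+1/ε₂−1) with denominator 4.025.
With shield the two gaps are in series; the resistances add: (1/ε₁+1/ε_s−1)+(1/ε_s+1/ε₂−1) = 4.787+5.645 = 10.43.
Heat-flux ratio q₀/q = 10.43/4.025.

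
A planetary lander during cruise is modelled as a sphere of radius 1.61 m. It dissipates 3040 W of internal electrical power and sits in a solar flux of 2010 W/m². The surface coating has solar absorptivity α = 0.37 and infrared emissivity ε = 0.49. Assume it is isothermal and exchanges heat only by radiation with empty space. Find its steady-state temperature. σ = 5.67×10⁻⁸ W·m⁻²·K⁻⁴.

At steady state, absorbed solar power + internal power = radiated power.
Absorbed: α·S·A_cross = 0.37·2010·8.143 = 6056 W (cross-section πr²).
Total input = 6056 + 3040 = 9096 W.
Radiated: εσ·A_surf·T⁴ with A_surf = 4πr² = 32.57 m².
T⁴ = 9096/(0.49·5.67×10⁻⁸·32.57) = 1.005×10¹⁰ K⁴.

T ≈ 317 K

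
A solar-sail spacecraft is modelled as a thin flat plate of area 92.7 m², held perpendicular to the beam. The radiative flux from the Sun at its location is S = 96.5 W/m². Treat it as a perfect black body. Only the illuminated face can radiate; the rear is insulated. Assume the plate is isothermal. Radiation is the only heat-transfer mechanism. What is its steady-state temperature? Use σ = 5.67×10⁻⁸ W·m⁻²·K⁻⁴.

T ≈ 203 K

At equilibrium, absorbed power = emitted power.
Absorbing cross-section = A = 92.70 m²; emitting surface = A = 92.70 m² (ratio 1).
S·A_cross = εσ·A_surf·T⁴  ⇒  T⁴ = S/(1σ).
T⁴ = 1.00·96.5/(1·5.67×10⁻⁸) = 1.702×10⁹ K⁴.
T = (1.702×10⁹)^(1/4).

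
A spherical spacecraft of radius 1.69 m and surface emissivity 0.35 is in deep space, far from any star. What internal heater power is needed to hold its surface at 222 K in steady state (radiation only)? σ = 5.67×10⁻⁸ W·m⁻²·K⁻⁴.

P = εσ·4πr²·T⁴.
4πr² = 35.89 m²; T⁴ = 2.429×10⁹ K⁴.
P = 0.35·5.67×10⁻⁸·35.89·2.429×10⁹.

P ≈ 1730 W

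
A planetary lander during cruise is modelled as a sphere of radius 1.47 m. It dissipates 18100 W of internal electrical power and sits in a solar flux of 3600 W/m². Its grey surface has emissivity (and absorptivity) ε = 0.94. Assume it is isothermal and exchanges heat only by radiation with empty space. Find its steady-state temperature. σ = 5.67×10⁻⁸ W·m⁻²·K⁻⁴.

At steady state, absorbed solar power + internal power = radiated power.
Absorbed: α·S·A_cross = 0.94·3600·6.789 = 22970 W (cross-section πr²).
Total input = 22970 + 18100 = 41070 W.
Radiated: εσ·A_surf·T⁴ with A_surf = 4πr² = 27.15 m².
T⁴ = 41070/(0.94·5.67×10⁻⁸·27.15) = 2.838×10¹⁰ K⁴.

T ≈ 410 K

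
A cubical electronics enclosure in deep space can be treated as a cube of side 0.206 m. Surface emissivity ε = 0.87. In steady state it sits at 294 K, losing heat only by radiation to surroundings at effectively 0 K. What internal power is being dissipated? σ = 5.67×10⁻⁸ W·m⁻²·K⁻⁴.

Steady state: P = εσA T⁴.
A = 6L² = 0.2546 m²; T⁴ = (294)⁴ = 7.471×10⁹ K⁴.
P = 0.87 × 5.67×10⁻⁸ × 0.2546 × 7.471×10⁹.

P ≈ 93.8 W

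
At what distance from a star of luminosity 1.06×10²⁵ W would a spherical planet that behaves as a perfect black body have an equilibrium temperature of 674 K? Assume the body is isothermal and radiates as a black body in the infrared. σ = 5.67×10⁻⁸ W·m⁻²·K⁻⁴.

For an isothermal black-emitting sphere, (1−a)S·πr² = σ·4πr²·T⁴ ⇒ S = 4σT⁴/(1−a).
S = 4·5.67×10⁻⁸·(674)⁴/1.00 = 46800 W/m².
Flux falls as S = L/(4πd²), so d = √(L/(4πS)) = √(1.06×10²⁵/(4π·46800)).

d ≈ 4.25×10⁹ m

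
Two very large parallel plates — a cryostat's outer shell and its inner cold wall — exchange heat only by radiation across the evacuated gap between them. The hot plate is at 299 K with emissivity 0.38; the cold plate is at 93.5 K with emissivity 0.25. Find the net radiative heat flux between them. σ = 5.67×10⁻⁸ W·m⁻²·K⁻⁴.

q ≈ 79.7 W/m²

For two infinite grey parallel plates, q = σ(T₁⁴ − T₂⁴)/(1/ε₁ + 1/ε₂ − 1).
T₁⁴ − T₂⁴ = 7.993×10⁹ − 7.643×10⁷ = 7.916×10⁹ K⁴.
1/ε₁ + 1/ε₂ − 1 = 2.632 + 4.000 − 1 = 5.632.
q = 5.67×10⁻⁸ × 7.916×10⁹ / 5.632.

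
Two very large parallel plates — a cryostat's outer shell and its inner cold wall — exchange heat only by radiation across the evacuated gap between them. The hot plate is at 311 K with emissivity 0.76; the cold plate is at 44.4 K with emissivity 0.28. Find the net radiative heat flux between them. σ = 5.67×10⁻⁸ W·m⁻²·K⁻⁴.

For two infinite grey parallel plates, q = σ(T₁⁴ − T₂⁴)/(1/ε₁ + 1/ε₂ − 1).
T₁⁴ − T₂⁴ = 9.355×10⁹ − 3.886×10⁶ = 9.351×10⁹ K⁴.
1/ε₁ + 1/ε₂ − 1 = 1.316 + 3.571 − 1 = 3.887.
q = 5.67×10⁻⁸ × 9.351×10⁹ / 3.887.

q ≈ 136 W/m²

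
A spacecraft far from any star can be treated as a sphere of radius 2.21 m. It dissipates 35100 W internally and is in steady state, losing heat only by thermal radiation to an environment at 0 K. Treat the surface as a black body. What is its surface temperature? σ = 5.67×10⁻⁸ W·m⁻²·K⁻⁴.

T ≈ 317 K

Steady state: internal power = radiated power, P = εσA T⁴.
Radiating area A = 4πr² = 61.38 m².
T⁴ = P/(εσA) = 35100/(1.0·5.67×10⁻⁸·61.38) = 1.009×10¹⁰ K⁴.
T = (1.009×10¹⁰)^(1/4).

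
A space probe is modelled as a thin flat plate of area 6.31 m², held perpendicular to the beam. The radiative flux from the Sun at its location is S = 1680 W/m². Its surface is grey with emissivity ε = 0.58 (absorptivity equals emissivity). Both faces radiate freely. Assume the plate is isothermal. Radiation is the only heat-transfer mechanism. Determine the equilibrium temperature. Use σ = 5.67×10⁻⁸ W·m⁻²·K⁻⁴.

At equilibrium, absorbed power = emitted power.
Absorbing cross-section = A = 6.310 m²; emitting surface = 2A = 12.62 m² (ratio 2).
εS·A_cross = εσ·A_surf·T⁴  ⇒  T⁴ = S/(2σ)   (ε cancels).
T⁴ = 1680/(2·5.67×10⁻⁸) = 1.481×10¹⁰ K⁴.
T = (1.481×10¹⁰)^(1/4).

T ≈ 349 K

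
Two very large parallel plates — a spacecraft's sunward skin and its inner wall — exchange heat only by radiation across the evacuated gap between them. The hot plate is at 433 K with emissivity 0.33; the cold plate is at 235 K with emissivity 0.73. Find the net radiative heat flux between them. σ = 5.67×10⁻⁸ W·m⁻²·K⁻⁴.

For two infinite grey parallel plates, q = σ(T₁⁴ − T₂⁴)/(1/ε₁ + 1/ε₂ − 1).
T₁⁴ − T₂⁴ = 3.515×10¹⁰ − 3.050×10⁹ = 3.210×10¹⁰ K⁴.
1/ε₁ + 1/ε₂ − 1 = 3.030 + 1.370 − 1 = 3.400.
q = 5.67×10⁻⁸ × 3.210×10¹⁰ / 3.400.

q ≈ 535 W/m²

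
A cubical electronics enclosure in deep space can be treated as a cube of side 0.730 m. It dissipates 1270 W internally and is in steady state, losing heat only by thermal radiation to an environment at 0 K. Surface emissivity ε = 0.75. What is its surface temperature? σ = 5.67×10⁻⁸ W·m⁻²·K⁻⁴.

T ≈ 311 K

Steady state: internal power = radiated power, P = εσA T⁴.
Radiating area A = 6L² = 3.197 m².
T⁴ = P/(εσA) = 1270/(0.75·5.67×10⁻⁸·3.197) = 9.340×10⁹ K⁴.
T = (9.340×10⁹)^(1/4).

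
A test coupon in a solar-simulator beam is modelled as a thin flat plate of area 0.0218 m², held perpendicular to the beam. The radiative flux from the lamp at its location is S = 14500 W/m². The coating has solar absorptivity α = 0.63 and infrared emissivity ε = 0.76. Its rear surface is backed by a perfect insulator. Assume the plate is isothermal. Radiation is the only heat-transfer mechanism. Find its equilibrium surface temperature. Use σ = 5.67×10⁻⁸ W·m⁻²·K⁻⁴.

T ≈ 679 K

At equilibrium, absorbed power = emitted power.
Absorbing cross-section = A = 0.02180 m²; emitting surface = A = 0.02180 m² (ratio 1).
αS·A_cross = εσ·A_surf·T⁴  ⇒  T⁴ = αS/(ε·1σ).
T⁴ = 0.630·14500/(0.76·1·5.67×10⁻⁸) = 2.120×10¹¹ K⁴.
T = (2.120×10¹¹)^(1/4).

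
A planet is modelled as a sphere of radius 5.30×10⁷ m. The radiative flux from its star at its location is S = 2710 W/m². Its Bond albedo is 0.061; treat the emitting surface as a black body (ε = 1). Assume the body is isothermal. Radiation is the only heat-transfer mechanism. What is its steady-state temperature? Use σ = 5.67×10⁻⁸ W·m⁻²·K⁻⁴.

At equilibrium, absorbed power = emitted power.
Absorbing cross-section = πr² = 8.825×10¹⁵ m²; emitting surface = 4πr² = 3.530×10¹⁶ m² (ratio 4).
(1−a)S·A_cross = εσ·A_surf·T⁴  ⇒  T⁴ = (1−a)S/(4σ).
T⁴ = 0.939·2710/(4·5.67×10⁻⁸) = 1.122×10¹⁰ K⁴.
T = (1.122×10¹⁰)^(1/4).

T ≈ 325 K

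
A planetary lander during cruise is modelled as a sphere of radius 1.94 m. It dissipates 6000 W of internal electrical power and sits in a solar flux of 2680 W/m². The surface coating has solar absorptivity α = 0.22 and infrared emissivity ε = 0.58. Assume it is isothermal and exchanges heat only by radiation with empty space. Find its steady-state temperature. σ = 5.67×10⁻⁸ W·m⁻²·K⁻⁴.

T ≈ 302 K

At steady state, absorbed solar power + internal power = radiated power.
Absorbed: α·S·A_cross = 0.22·2680·11.82 = 6971 W (cross-section πr²).
Total input = 6971 + 6000 = 12970 W.
Radiated: εσ·A_surf·T⁴ with A_surf = 4πr² = 47.29 m².
T⁴ = 12970/(0.58·5.67×10⁻⁸·47.29) = 8.340×10⁹ K⁴.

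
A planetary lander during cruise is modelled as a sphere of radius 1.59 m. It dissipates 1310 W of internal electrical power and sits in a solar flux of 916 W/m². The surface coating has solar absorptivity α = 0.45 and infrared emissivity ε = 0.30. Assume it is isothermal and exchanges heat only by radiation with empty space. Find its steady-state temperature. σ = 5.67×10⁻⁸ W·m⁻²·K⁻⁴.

T ≈ 303 K

At steady state, absorbed solar power + internal power = radiated power.
Absorbed: α·S·A_cross = 0.45·916·7.942 = 3274 W (cross-section πr²).
Total input = 3274 + 1310 = 4584 W.
Radiated: εσ·A_surf·T⁴ with A_surf = 4πr² = 31.77 m².
T⁴ = 4584/(0.30·5.67×10⁻⁸·31.77) = 8.482×10⁹ K⁴.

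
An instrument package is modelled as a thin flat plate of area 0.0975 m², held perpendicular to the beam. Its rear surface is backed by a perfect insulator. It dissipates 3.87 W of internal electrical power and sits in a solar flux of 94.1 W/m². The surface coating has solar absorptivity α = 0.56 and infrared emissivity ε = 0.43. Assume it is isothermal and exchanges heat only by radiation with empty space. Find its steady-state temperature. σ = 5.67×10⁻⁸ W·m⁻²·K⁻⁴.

At steady state, absorbed solar power + internal power = radiated power.
Absorbed: α·S·A_cross = 0.56·94.1·0.09750 = 5.138 W (cross-section A).
Total input = 5.138 + 3.87 = 9.008 W.
Radiated: εσ·A_surf·T⁴ with A_surf = A = 0.09750 m².
T⁴ = 9.008/(0.43·5.67×10⁻⁸·0.09750) = 3.789×10⁹ K⁴.

T ≈ 248 K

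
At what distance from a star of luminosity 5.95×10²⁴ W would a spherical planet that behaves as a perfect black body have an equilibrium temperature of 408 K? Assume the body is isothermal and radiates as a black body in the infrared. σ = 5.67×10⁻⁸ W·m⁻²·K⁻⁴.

For an isothermal black-emitting sphere, (1−a)S·πr² = σ·4πr²·T⁴ ⇒ S = 4σT⁴/(1−a).
S = 4·5.67×10⁻⁸·(408)⁴/1.00 = 6285 W/m².
Flux falls as S = L/(4πd²), so d = √(L/(4πS)) = √(5.95×10²⁴/(4π·6285)).

d ≈ 8.68×10⁹ m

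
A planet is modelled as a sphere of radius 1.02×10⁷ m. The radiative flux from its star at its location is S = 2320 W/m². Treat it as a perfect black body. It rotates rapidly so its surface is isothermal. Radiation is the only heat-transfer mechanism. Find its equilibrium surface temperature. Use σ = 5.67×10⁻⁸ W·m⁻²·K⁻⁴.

T ≈ 318 K

At equilibrium, absorbed power = emitted power.
Absorbing cross-section = πr² = 3.269×10¹⁴ m²; emitting surface = 4πr² = 1.307×10¹⁵ m² (ratio 4).
S·A_cross = εσ·A_surf·T⁴  ⇒  T⁴ = S/(4σ).
T⁴ = 1.00·2320/(4·5.67×10⁻⁸) = 1.023×10¹⁰ K⁴.
T = (1.023×10¹⁰)^(1/4).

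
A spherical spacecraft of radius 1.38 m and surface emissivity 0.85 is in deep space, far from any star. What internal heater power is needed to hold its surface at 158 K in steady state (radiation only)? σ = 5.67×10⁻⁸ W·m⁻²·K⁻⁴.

P = εσ·4πr²·T⁴.
4πr² = 23.93 m²; T⁴ = 6.232×10⁸ K⁴.
P = 0.85·5.67×10⁻⁸·23.93·6.232×10⁸.

P ≈ 719 W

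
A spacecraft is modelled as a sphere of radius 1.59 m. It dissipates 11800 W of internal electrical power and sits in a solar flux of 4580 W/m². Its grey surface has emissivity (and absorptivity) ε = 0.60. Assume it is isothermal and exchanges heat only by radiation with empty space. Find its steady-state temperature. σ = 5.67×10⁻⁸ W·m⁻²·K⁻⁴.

At steady state, absorbed solar power + internal power = radiated power.
Absorbed: α·S·A_cross = 0.60·4580·7.942 = 21830 W (cross-section πr²).
Total input = 21830 + 11800 = 33630 W.
Radiated: εσ·A_surf·T⁴ with A_surf = 4πr² = 31.77 m².
T⁴ = 33630/(0.60·5.67×10⁻⁸·31.77) = 3.111×10¹⁰ K⁴.

T ≈ 420 K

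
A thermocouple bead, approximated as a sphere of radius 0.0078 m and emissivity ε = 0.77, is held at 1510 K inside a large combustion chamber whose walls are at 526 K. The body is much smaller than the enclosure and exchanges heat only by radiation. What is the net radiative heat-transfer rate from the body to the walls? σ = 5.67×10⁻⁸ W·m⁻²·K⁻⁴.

P_net ≈ 171 W

For a small grey body in a large enclosure: P_net = εσA(T_body⁴ − T_wall⁴).
A = 4πr² = 7.645×10⁻⁴ m²; T_body⁴ − T_wall⁴ = 5.199×10¹² − 7.655×10¹⁰ = 5.122×10¹² K⁴.
|P_net| = 0.77·5.67×10⁻⁸·7.645×10⁻⁴·5.122×10¹².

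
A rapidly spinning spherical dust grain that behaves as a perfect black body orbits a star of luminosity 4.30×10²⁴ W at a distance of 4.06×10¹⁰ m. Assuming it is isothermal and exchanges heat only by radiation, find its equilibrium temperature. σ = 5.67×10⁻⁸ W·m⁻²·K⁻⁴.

T ≈ 174 K

First find the stellar flux at distance d: S = L/(4πd²) = 4.30×10²⁴/(4π·(4.06×10¹⁰)²) = 207.6 W/m².
For an isothermal sphere, absorbed (1−a)S·πr² = emitted σ·4πr²·T⁴, so T⁴ = (1−a)S/(4σ).
T⁴ = 1.00·207.6/(4·5.67×10⁻⁸) = 9.153×10⁸ K⁴.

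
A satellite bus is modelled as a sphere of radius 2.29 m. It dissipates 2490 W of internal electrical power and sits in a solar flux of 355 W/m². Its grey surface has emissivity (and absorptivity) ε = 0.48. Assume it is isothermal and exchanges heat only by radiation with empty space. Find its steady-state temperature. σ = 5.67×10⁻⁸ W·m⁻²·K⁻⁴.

At steady state, absorbed solar power + internal power = radiated power.
Absorbed: α·S·A_cross = 0.48·355·16.47 = 2807 W (cross-section πr²).
Total input = 2807 + 2490 = 5297 W.
Radiated: εσ·A_surf·T⁴ with A_surf = 4πr² = 65.90 m².
T⁴ = 5297/(0.48·5.67×10⁻⁸·65.90) = 2.954×10⁹ K⁴.

T ≈ 233 K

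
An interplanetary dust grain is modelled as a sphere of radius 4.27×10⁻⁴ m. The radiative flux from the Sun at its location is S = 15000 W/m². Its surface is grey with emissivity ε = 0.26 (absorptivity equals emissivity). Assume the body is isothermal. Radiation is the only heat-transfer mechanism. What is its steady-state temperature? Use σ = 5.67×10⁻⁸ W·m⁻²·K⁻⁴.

At equilibrium, absorbed power = emitted power.
Absorbing cross-section = πr² = 5.728×10⁻⁷ m²; emitting surface = 4πr² = 2.291×10⁻⁶ m² (ratio 4).
εS·A_cross = εσ·A_surf·T⁴  ⇒  T⁴ = S/(4σ)   (ε cancels).
T⁴ = 15000/(4·5.67×10⁻⁸) = 6.614×10¹⁰ K⁴.
T = (6.614×10¹⁰)^(1/4).

T ≈ 507 K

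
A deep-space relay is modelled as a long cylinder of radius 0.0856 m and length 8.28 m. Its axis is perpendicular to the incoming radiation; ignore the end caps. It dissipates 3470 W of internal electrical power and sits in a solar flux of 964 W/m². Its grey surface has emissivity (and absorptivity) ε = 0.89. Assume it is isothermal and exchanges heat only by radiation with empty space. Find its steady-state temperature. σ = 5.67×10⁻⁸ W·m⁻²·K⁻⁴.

T ≈ 380 K

At steady state, absorbed solar power + internal power = radiated power.
Absorbed: α·S·A_cross = 0.89·964·1.418 = 1216 W (cross-section 2rL).
Total input = 1216 + 3470 = 4686 W.
Radiated: εσ·A_surf·T⁴ with A_surf = 2πrL = 4.453 m².
T⁴ = 4686/(0.89·5.67×10⁻⁸·4.453) = 2.085×10¹⁰ K⁴.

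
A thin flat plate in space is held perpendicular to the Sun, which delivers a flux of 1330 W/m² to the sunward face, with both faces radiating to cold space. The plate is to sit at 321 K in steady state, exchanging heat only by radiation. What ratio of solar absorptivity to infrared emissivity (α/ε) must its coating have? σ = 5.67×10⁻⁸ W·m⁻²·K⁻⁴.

α/ε ≈ 0.905

Balance: αS·A = εσ·2A·T⁴ ⇒ α/ε = 2σT⁴/S.
α/ε = 2·5.67×10⁻⁸·(321)⁴/1330 = 2·5.67×10⁻⁸·1.062×10¹⁰/1330.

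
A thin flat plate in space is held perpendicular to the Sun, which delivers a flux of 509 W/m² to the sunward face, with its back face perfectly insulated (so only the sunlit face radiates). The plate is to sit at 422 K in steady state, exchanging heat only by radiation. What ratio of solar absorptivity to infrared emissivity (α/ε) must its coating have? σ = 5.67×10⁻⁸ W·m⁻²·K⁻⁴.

α/ε ≈ 3.53

Balance: αS·A = εσ·1A·T⁴ ⇒ α/ε = σT⁴/S.
α/ε = 5.67×10⁻⁸·(422)⁴/509 = 5.67×10⁻⁸·3.171×10¹⁰/509.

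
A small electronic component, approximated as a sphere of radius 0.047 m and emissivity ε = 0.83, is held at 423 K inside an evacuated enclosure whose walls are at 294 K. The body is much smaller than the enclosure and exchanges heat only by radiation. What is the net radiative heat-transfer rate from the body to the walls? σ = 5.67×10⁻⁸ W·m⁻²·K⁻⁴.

P_net ≈ 32.1 W

For a small grey body in a large enclosure: P_net = εσA(T_body⁴ − T_wall⁴).
A = 4πr² = 0.02776 m²; T_body⁴ − T_wall⁴ = 3.202×10¹⁰ − 7.471×10⁹ = 2.454×10¹⁰ K⁴.
|P_net| = 0.83·5.67×10⁻⁸·0.02776·2.454×10¹⁰.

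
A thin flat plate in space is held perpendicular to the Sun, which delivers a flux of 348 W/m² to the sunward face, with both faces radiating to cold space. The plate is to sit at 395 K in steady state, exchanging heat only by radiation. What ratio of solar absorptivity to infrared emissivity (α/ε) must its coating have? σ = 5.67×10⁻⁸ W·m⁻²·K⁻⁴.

α/ε ≈ 7.93

Balance: αS·A = εσ·2A·T⁴ ⇒ α/ε = 2σT⁴/S.
α/ε = 2·5.67×10⁻⁸·(395)⁴/348 = 2·5.67×10⁻⁸·2.434×10¹⁰/348.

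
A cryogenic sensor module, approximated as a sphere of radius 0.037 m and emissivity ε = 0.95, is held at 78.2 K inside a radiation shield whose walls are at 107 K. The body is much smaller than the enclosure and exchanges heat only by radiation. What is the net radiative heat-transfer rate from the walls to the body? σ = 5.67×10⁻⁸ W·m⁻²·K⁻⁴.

P_net ≈ 0.0868 W

For a small grey body in a large enclosure: P_net = εσA(T_body⁴ − T_wall⁴).
A = 4πr² = 0.01720 m²; T_body⁴ − T_wall⁴ = 3.740×10⁷ − 1.311×10⁸ = -9.368×10⁷ K⁴.
|P_net| = 0.95·5.67×10⁻⁸·0.01720·9.368×10⁷.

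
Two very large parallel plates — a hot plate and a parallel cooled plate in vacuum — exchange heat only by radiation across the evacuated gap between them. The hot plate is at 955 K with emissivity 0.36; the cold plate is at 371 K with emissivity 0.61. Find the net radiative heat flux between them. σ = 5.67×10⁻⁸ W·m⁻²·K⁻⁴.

q ≈ 13500 W/m²

For two infinite grey parallel plates, q = σ(T₁⁴ − T₂⁴)/(1/ε₁ + 1/ε₂ − 1).
T₁⁴ − T₂⁴ = 8.318×10¹¹ − 1.895×10¹⁰ = 8.128×10¹¹ K⁴.
1/ε₁ + 1/ε₂ − 1 = 2.778 + 1.639 − 1 = 3.417.
q = 5.67×10⁻⁸ × 8.128×10¹¹ / 3.417.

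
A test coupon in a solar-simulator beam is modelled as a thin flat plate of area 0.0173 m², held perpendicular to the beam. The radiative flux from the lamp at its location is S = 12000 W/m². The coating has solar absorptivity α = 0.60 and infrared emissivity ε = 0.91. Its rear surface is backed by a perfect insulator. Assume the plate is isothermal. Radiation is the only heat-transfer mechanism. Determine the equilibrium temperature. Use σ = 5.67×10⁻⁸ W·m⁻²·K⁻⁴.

At equilibrium, absorbed power = emitted power.
Absorbing cross-section = A = 0.01730 m²; emitting surface = A = 0.01730 m² (ratio 1).
αS·A_cross = εσ·A_surf·T⁴  ⇒  T⁴ = αS/(ε·1σ).
T⁴ = 0.600·12000/(0.91·1·5.67×10⁻⁸) = 1.395×10¹¹ K⁴.
T = (1.395×10¹¹)^(1/4).

T ≈ 611 K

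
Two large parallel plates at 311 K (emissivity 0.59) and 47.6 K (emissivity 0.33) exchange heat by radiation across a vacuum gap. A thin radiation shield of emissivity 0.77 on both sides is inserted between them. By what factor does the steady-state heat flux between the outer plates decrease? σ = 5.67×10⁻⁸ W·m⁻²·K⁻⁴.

Without shield: q₀ = σΔ(T⁴)/(1/ε₁+1/ε₂−1) with denominator 3.725.
With shield the two gaps are in series; the resistances add: (1/ε₁+1/ε_s−1)+(1/ε_s+1/ε₂−1) = 1.994+3.329 = 5.323.
Heat-flux ratio q₀/q = 5.323/3.725.

factor ≈ 1.43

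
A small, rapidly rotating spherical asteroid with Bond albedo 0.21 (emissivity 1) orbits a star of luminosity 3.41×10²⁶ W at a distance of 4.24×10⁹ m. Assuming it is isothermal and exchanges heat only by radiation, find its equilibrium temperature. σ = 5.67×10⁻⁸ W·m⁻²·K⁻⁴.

First find the stellar flux at distance d: S = L/(4πd²) = 3.41×10²⁶/(4π·(4.24×10⁹)²) = 1.509×10⁶ W/m².
For an isothermal sphere, absorbed (1−a)S·πr² = emitted σ·4πr²·T⁴, so T⁴ = (1−a)S/(4σ).
T⁴ = 0.790·1.509×10⁶/(4·5.67×10⁻⁸) = 5.258×10¹² K⁴.

T ≈ 1510 K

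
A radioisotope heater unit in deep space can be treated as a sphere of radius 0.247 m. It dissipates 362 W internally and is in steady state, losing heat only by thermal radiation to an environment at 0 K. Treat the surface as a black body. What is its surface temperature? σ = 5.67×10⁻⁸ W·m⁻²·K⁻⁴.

Steady state: internal power = radiated power, P = εσA T⁴.
Radiating area A = 4πr² = 0.7667 m².
T⁴ = P/(εσA) = 362/(1.0·5.67×10⁻⁸·0.7667) = 8.328×10⁹ K⁴.
T = (8.328×10⁹)^(1/4).

T ≈ 302 K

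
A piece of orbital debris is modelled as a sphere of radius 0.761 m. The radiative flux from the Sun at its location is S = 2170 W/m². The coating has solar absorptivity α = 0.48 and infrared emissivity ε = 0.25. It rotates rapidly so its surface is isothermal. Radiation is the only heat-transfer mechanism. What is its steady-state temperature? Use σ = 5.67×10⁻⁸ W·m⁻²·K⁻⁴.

T ≈ 368 K

At equilibrium, absorbed power = emitted power.
Absorbing cross-section = πr² = 1.819 m²; emitting surface = 4πr² = 7.277 m² (ratio 4).
αS·A_cross = εσ·A_surf·T⁴  ⇒  T⁴ = αS/(ε·4σ).
T⁴ = 0.480·2170/(0.25·4·5.67×10⁻⁸) = 1.837×10¹⁰ K⁴.
T = (1.837×10¹⁰)^(1/4).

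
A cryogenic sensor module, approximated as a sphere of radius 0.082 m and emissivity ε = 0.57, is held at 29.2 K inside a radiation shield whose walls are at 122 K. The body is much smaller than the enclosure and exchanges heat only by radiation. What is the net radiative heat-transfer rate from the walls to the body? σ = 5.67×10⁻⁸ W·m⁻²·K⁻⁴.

P_net ≈ 0.603 W

For a small grey body in a large enclosure: P_net = εσA(T_body⁴ − T_wall⁴).
A = 4πr² = 0.08450 m²; T_body⁴ − T_wall⁴ = 7.270×10⁵ − 2.215×10⁸ = -2.208×10⁸ K⁴.
|P_net| = 0.57·5.67×10⁻⁸·0.08450·2.208×10⁸.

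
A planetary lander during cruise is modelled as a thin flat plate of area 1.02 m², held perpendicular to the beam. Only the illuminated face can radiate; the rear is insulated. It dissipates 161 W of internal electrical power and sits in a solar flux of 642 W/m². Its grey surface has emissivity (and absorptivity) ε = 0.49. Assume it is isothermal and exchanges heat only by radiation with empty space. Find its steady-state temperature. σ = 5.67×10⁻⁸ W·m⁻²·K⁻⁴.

T ≈ 361 K

At steady state, absorbed solar power + internal power = radiated power.
Absorbed: α·S·A_cross = 0.49·642·1.020 = 320.9 W (cross-section A).
Total input = 320.9 + 161 = 481.9 W.
Radiated: εσ·A_surf·T⁴ with A_surf = A = 1.020 m².
T⁴ = 481.9/(0.49·5.67×10⁻⁸·1.020) = 1.700×10¹⁰ K⁴.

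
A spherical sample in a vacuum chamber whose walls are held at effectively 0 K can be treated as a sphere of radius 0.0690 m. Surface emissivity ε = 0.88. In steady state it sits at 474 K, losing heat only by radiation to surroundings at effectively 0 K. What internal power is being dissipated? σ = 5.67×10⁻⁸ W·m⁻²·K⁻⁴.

P ≈ 151 W

Steady state: P = εσA T⁴.
A = 4πr² = 0.05983 m²; T⁴ = (474)⁴ = 5.048×10¹⁰ K⁴.
P = 0.88 × 5.67×10⁻⁸ × 0.05983 × 5.048×10¹⁰.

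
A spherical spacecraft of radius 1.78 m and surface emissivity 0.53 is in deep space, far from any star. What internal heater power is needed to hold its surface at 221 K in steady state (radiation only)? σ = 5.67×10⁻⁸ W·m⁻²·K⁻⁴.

P = εσ·4πr²·T⁴.
4πr² = 39.82 m²; T⁴ = 2.385×10⁹ K⁴.
P = 0.53·5.67×10⁻⁸·39.82·2.385×10⁹.

P ≈ 2850 W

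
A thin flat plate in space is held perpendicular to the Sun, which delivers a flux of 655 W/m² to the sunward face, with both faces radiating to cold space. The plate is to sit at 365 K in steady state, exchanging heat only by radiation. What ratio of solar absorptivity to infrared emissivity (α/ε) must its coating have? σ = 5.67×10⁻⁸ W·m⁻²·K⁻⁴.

α/ε ≈ 3.07

Balance: αS·A = εσ·2A·T⁴ ⇒ α/ε = 2σT⁴/S.
α/ε = 2·5.67×10⁻⁸·(365)⁴/655 = 2·5.67×10⁻⁸·1.775×10¹⁰/655.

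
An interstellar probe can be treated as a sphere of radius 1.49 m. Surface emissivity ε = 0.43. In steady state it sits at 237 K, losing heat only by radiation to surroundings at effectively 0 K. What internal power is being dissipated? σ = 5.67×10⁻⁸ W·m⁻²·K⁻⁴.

P ≈ 2150 W

Steady state: P = εσA T⁴.
A = 4πr² = 27.90 m²; T⁴ = (237)⁴ = 3.155×10⁹ K⁴.
P = 0.43 × 5.67×10⁻⁸ × 27.90 × 3.155×10⁹.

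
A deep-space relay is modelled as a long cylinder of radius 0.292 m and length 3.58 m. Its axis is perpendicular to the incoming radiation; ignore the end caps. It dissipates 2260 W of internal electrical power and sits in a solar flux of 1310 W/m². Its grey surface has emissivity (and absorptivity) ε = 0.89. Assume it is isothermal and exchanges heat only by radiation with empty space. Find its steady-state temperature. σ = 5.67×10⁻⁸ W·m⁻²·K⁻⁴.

T ≈ 345 K

At steady state, absorbed solar power + internal power = radiated power.
Absorbed: α·S·A_cross = 0.89·1310·2.091 = 2438 W (cross-section 2rL).
Total input = 2438 + 2260 = 4698 W.
Radiated: εσ·A_surf·T⁴ with A_surf = 2πrL = 6.568 m².
T⁴ = 4698/(0.89·5.67×10⁻⁸·6.568) = 1.417×10¹⁰ K⁴.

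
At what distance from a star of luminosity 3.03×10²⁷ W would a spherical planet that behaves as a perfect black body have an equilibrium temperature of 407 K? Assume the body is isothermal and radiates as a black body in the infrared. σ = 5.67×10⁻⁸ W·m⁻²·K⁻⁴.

d ≈ 1.97×10¹¹ m

For an isothermal black-emitting sphere, (1−a)S·πr² = σ·4πr²·T⁴ ⇒ S = 4σT⁴/(1−a).
S = 4·5.67×10⁻⁸·(407)⁴/1.00 = 6223 W/m².
Flux falls as S = L/(4πd²), so d = √(L/(4πS)) = √(3.03×10²⁷/(4π·6223)).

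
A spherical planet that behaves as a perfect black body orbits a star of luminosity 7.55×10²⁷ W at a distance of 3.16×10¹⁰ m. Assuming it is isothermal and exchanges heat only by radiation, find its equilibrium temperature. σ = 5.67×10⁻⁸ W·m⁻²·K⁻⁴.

First find the stellar flux at distance d: S = L/(4πd²) = 7.55×10²⁷/(4π·(3.16×10¹⁰)²) = 6.017×10⁵ W/m².
For an isothermal sphere, absorbed (1−a)S·πr² = emitted σ·4πr²·T⁴, so T⁴ = (1−a)S/(4σ).
T⁴ = 1.00·6.017×10⁵/(4·5.67×10⁻⁸) = 2.653×10¹² K⁴.

T ≈ 1280 K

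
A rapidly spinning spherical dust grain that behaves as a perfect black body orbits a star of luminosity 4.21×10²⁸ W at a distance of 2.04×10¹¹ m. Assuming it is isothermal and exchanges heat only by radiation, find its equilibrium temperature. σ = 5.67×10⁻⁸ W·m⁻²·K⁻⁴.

T ≈ 772 K

First find the stellar flux at distance d: S = L/(4πd²) = 4.21×10²⁸/(4π·(2.04×10¹¹)²) = 80500 W/m².
For an isothermal sphere, absorbed (1−a)S·πr² = emitted σ·4πr²·T⁴, so T⁴ = (1−a)S/(4σ).
T⁴ = 1.00·80500/(4·5.67×10⁻⁸) = 3.550×10¹¹ K⁴.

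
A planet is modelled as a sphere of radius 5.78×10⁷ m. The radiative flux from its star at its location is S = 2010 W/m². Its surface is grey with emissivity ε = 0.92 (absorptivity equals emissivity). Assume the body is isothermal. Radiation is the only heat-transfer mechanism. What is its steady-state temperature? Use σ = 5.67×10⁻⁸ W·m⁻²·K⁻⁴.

At equilibrium, absorbed power = emitted power.
Absorbing cross-section = πr² = 1.050×10¹⁶ m²; emitting surface = 4πr² = 4.198×10¹⁶ m² (ratio 4).
εS·A_cross = εσ·A_surf·T⁴  ⇒  T⁴ = S/(4σ)   (ε cancels).
T⁴ = 2010/(4·5.67×10⁻⁸) = 8.862×10⁹ K⁴.
T = (8.862×10⁹)^(1/4).

T ≈ 307 K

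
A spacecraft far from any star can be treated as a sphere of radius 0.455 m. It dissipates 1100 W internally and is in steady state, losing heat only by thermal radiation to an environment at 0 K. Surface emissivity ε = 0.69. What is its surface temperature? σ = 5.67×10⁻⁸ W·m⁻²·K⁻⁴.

T ≈ 322 K

Steady state: internal power = radiated power, P = εσA T⁴.
Radiating area A = 4πr² = 2.602 m².
T⁴ = P/(εσA) = 1100/(0.69·5.67×10⁻⁸·2.602) = 1.081×10¹⁰ K⁴.
T = (1.081×10¹⁰)^(1/4).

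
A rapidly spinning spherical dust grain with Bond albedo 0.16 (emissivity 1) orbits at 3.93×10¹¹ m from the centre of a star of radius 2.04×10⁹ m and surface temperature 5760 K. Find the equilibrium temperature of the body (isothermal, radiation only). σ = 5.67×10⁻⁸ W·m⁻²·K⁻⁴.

T ≈ 281 K

The star's surface emits σT_*⁴; at distance d the flux is S = σT_*⁴(R_*/d)².
S = 5.67×10⁻⁸·(5760)⁴·(2.04×10⁹/3.93×10¹¹)² = 1682 W/m².
For an isothermal sphere T⁴ = (1−a)S/(4σ) = 6.229×10⁹ K⁴.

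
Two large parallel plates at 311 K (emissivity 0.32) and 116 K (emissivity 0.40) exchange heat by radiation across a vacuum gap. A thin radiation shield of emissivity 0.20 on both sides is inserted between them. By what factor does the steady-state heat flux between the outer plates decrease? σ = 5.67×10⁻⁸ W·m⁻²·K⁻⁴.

factor ≈ 2.95

Without shield: q₀ = σΔ(T⁴)/(1/ε₁+1/ε₂−1) with denominator 4.625.
With shield the two gaps are in series; the resistances add: (1/ε₁+1/ε_s−1)+(1/ε_s+1/ε₂−1) = 7.125+6.500 = 13.62.
Heat-flux ratio q₀/q = 13.62/4.625.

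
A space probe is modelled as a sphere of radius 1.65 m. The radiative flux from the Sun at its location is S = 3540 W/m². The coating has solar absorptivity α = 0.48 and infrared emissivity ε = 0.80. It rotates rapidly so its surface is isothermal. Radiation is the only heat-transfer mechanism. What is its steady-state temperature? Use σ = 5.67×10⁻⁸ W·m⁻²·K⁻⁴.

T ≈ 311 K

At equilibrium, absorbed power = emitted power.
Absorbing cross-section = πr² = 8.553 m²; emitting surface = 4πr² = 34.21 m² (ratio 4).
αS·A_cross = εσ·A_surf·T⁴  ⇒  T⁴ = αS/(ε·4σ).
T⁴ = 0.480·3540/(0.80·4·5.67×10⁻⁸) = 9.365×10⁹ K⁴.
T = (9.365×10⁹)^(1/4).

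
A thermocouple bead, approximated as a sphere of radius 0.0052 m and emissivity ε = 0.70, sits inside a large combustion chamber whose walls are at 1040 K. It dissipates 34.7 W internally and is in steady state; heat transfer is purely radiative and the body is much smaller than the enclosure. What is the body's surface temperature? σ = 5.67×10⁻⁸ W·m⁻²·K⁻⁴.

T ≈ 1390 K

For a small grey body in a large enclosure, net radiated power = εσA(T⁴ − T_w⁴).
Steady state: P = εσA(T⁴ − T_w⁴) with A = 4πr² = 3.398×10⁻⁴ m².
T⁴ = P/(εσA) + T_w⁴ = 34.7/(0.70·5.67×10⁻⁸·3.398×10⁻⁴) + (1040)⁴
    = 2.573×10¹² + 1.170×10¹² = 3.743×10¹² K⁴.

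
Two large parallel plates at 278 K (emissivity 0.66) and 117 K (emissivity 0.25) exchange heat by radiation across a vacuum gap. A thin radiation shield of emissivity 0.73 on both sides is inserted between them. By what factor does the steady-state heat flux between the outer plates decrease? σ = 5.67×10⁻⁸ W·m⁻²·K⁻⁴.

Without shield: q₀ = σΔ(T⁴)/(1/ε₁+1/ε₂−1) with denominator 4.515.
With shield the two gaps are in series; the resistances add: (1/ε₁+1/ε_s−1)+(1/ε_s+1/ε₂−1) = 1.885+4.370 = 6.255.
Heat-flux ratio q₀/q = 6.255/4.515.

factor ≈ 1.39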